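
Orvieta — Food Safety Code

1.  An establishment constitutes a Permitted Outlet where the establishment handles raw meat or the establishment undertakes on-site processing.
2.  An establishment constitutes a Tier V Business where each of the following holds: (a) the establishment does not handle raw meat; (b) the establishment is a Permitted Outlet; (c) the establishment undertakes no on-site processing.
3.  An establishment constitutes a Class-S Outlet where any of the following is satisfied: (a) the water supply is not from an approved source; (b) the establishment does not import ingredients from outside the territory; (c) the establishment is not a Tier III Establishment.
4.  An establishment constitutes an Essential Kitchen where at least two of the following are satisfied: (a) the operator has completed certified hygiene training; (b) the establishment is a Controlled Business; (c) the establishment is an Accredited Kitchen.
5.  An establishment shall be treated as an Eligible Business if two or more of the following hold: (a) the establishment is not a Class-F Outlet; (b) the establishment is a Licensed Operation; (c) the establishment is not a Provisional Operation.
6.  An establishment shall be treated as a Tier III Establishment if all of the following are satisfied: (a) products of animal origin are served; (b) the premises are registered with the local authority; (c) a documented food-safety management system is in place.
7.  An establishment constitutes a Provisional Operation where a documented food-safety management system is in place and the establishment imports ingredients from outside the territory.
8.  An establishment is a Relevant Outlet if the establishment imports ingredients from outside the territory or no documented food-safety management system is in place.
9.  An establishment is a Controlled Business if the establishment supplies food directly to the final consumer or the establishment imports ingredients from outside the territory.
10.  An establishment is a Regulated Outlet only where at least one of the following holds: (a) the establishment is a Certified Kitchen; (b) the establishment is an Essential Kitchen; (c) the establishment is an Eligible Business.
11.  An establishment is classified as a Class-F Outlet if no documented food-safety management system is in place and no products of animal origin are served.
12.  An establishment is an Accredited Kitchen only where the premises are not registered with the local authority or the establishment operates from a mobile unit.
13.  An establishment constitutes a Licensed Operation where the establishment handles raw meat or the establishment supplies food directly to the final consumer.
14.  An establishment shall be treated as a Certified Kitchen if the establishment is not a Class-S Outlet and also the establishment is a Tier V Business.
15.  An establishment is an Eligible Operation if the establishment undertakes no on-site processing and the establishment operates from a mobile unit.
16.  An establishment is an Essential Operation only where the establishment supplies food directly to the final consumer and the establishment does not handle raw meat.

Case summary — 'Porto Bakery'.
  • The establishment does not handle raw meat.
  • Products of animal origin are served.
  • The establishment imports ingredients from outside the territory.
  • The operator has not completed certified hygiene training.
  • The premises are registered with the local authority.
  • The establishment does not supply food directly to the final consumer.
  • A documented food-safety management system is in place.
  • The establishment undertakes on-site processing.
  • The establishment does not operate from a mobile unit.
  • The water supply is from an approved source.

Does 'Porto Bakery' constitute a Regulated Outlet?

paragraph 6 — Tier III Establishment: [products of animal origin are served? yes] AND [the premises are registered with the local authority? yes] AND [a documented food-safety management system is in place? yes] → satisfied.
paragraph 3 — Class-S Outlet: [the water supply is not from an approved source? no] OR [the establishment does not import ingredients from outside the territory? no] OR [not a Tier III Establishment (paragraph 6)? no] → not satisfied.
paragraph 1 — Permitted Outlet: [the establishment handles raw meat? no] OR [the establishment undertakes on-site processing? yes] → satisfied.
paragraph 2 — Tier V Business: [the establishment does not handle raw meat? yes] AND [Permitted Outlet (paragraph 1)? yes] AND [the establishment undertakes no on-site processing? no] → not satisfied.
paragraph 14 — Certified Kitchen: [not a Class-S Outlet (paragraph 3)? yes] AND [Tier V Business (paragraph 2)? no] → not satisfied.
paragraph 9 — Controlled Business: [the establishment supplies food directly to the final consumer? no] OR [the establishment imports ingredients from outside the territory? yes] → satisfied.
paragraph 12 — Accredited Kitchen: [the premises are not registered with the local authority? no] OR [the establishment operates from a mobile unit? no] → not satisfied.
paragraph 4 — Essential Kitchen: the operator has completed certified hygiene training? no; Controlled Business (paragraph 9)? yes; Accredited Kitchen (paragraph 12)? no — 1 of 3 hold (need ≥2) → not satisfied.
paragraph 11 — Class-F Outlet: [no documented food-safety management system is in place? no] AND [no products of animal origin are served? no] → not satisfied.
paragraph 13 — Licensed Operation: [the establishment handles raw meat? no] OR [the establishment supplies food directly to the final consumer? no] → not satisfied.
paragraph 7 — Provisional Operation: [a documented food-safety management system is in place? yes] AND [the establishment imports ingredients from outside the territory? yes] → satisfied.
paragraph 5 — Eligible Business: not a Class-F Outlet (paragraph 11)? yes; Licensed Operation (paragraph 13)? no; not a Provisional Operation (paragraph 7)? no — 1 of 3 hold (need ≥2) → not satisfied.
paragraph 10 — Regulated Outlet: [Certified Kitchen (paragraph 14)? no] OR [Essential Kitchen (paragraph 4)? no] OR [Eligible Business (paragraph 5)? no] → not satisfied.

No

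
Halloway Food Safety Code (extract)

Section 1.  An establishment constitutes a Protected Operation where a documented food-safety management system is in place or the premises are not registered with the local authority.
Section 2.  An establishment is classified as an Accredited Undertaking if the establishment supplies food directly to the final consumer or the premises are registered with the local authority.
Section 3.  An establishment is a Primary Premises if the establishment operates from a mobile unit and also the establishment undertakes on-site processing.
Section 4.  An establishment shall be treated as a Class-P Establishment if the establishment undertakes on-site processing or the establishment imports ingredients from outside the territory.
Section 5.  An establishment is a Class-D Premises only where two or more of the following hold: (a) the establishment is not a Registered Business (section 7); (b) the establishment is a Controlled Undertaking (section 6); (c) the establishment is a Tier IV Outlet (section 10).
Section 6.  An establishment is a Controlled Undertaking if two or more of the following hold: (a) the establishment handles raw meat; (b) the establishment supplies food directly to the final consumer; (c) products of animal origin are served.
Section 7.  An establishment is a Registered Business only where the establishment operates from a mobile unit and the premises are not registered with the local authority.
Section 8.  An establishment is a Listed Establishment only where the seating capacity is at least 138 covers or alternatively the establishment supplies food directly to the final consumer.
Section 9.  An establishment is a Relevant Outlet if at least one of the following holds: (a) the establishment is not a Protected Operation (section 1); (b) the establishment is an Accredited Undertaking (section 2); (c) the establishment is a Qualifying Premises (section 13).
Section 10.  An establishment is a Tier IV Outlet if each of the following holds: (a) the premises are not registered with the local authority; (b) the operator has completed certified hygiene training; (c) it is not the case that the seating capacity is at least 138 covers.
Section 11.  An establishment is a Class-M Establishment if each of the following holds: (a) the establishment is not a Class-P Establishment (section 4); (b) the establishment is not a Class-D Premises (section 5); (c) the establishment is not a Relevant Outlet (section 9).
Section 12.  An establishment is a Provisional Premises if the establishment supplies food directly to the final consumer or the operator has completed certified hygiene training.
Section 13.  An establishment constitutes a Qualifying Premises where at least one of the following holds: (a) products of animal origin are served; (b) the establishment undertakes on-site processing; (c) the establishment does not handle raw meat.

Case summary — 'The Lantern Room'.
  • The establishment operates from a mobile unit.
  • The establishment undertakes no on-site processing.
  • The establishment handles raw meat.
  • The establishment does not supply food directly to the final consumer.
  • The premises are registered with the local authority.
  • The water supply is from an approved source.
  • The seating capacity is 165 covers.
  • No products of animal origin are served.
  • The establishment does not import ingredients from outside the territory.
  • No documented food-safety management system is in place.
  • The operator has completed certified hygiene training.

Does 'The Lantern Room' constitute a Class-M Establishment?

No

section 4 — Class-P Establishment: [the establishment undertakes on-site processing? no] OR [the establishment imports ingredients from outside the territory? no] → not satisfied.
section 7 — Registered Business: [the establishment operates from a mobile unit? yes] AND [the premises are not registered with the local authority? no] → not satisfied.
section 6 — Controlled Undertaking: the establishment handles raw meat? yes; the establishment supplies food directly to the final consumer? no; products of animal origin are served? no — 1 of 3 hold (need ≥2) → not satisfied.
section 10 — Tier IV Outlet: [the premises are not registered with the local authority? no] AND [the operator has completed certified hygiene training? yes] AND [seating capacity: 165 covers ≥ 138 covers? yes, so negated condition no] → not satisfied.
section 5 — Class-D Premises: not a Registered Business (section 7)? yes; Controlled Undertaking (section 6)? no; Tier IV Outlet (section 10)? no — 1 of 3 hold (need ≥2) → not satisfied.
section 1 — Protected Operation: [a documented food-safety management system is in place? no] OR [the premises are not registered with the local authority? no] → not satisfied.
section 2 — Accredited Undertaking: [the establishment supplies food directly to the final consumer? no] OR [the premises are registered with the local authority? yes] → satisfied.
section 13 — Qualifying Premises: [products of animal origin are served? no] OR [the establishment undertakes on-site processing? no] OR [the establishment does not handle raw meat? no] → not satisfied.
section 9 — Relevant Outlet: [not a Protected Operation (section 1)? yes] OR [Accredited Undertaking (section 2)? yes] OR [Qualifying Premises (section 13)? no] → satisfied.
section 11 — Class-M Establishment: [not a Class-P Establishment (section 4)? yes] AND [not a Class-D Premises (section 5)? yes] AND [not a Relevant Outlet (section 9)? no] → not satisfied.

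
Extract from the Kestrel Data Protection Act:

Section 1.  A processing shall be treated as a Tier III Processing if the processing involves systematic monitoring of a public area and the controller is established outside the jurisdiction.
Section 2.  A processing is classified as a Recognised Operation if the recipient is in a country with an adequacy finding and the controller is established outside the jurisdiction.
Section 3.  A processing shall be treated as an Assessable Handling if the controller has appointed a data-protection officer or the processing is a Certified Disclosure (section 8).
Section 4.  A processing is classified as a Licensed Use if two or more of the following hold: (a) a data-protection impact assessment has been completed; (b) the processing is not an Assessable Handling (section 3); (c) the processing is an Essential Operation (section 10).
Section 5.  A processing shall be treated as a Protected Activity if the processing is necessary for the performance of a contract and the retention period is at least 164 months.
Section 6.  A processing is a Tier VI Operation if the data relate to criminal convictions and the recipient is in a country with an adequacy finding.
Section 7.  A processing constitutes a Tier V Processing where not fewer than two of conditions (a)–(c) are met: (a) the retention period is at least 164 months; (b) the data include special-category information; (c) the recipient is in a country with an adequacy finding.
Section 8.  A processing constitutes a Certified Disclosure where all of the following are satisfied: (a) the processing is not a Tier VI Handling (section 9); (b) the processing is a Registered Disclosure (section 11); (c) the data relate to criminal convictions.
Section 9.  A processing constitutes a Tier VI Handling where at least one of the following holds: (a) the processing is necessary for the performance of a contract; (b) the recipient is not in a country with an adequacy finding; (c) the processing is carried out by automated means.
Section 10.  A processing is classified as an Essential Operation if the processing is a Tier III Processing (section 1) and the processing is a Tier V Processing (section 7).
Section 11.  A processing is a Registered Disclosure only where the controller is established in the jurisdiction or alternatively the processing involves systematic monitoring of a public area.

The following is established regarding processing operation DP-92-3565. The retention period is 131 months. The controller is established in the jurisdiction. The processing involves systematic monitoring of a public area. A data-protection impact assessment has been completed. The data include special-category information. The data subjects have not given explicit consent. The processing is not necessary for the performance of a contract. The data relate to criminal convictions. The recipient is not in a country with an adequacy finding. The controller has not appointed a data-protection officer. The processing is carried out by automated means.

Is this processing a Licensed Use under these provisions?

Yes

section 9 — Tier VI Handling: [the processing is necessary for the performance of a contract? no] OR [the recipient is not in a country with an adequacy finding? yes] OR [the processing is carried out by automated means? yes] → satisfied.
section 11 — Registered Disclosure: [the controller is established in the jurisdiction? yes] OR [the processing involves systematic monitoring of a public area? yes] → satisfied.
section 8 — Certified Disclosure: [not a Tier VI Handling (section 9)? no] AND [Registered Disclosure (section 11)? yes] AND [the data relate to criminal convictions? yes] → not satisfied.
section 3 — Assessable Handling: [the controller has appointed a data-protection officer? no] OR [Certified Disclosure (section 8)? no] → not satisfied.
section 1 — Tier III Processing: [the processing involves systematic monitoring of a public area? yes] AND [the controller is established outside the jurisdiction? no] → not satisfied.
section 7 — Tier V Processing: retention period: 131 months ≥ 164 months? no; the data include special-category information? yes; the recipient is in a country with an adequacy finding? no — 1 of 3 hold (need ≥2) → not satisfied.
section 10 — Essential Operation: [Tier III Processing (section 1)? no] AND [Tier V Processing (section 7)? no] → not satisfied.
section 4 — Licensed Use: a data-protection impact assessment has been completed? yes; not an Assessable Handling (section 3)? yes; Essential Operation (section 10)? no — 2 of 3 hold (need ≥2) → satisfied.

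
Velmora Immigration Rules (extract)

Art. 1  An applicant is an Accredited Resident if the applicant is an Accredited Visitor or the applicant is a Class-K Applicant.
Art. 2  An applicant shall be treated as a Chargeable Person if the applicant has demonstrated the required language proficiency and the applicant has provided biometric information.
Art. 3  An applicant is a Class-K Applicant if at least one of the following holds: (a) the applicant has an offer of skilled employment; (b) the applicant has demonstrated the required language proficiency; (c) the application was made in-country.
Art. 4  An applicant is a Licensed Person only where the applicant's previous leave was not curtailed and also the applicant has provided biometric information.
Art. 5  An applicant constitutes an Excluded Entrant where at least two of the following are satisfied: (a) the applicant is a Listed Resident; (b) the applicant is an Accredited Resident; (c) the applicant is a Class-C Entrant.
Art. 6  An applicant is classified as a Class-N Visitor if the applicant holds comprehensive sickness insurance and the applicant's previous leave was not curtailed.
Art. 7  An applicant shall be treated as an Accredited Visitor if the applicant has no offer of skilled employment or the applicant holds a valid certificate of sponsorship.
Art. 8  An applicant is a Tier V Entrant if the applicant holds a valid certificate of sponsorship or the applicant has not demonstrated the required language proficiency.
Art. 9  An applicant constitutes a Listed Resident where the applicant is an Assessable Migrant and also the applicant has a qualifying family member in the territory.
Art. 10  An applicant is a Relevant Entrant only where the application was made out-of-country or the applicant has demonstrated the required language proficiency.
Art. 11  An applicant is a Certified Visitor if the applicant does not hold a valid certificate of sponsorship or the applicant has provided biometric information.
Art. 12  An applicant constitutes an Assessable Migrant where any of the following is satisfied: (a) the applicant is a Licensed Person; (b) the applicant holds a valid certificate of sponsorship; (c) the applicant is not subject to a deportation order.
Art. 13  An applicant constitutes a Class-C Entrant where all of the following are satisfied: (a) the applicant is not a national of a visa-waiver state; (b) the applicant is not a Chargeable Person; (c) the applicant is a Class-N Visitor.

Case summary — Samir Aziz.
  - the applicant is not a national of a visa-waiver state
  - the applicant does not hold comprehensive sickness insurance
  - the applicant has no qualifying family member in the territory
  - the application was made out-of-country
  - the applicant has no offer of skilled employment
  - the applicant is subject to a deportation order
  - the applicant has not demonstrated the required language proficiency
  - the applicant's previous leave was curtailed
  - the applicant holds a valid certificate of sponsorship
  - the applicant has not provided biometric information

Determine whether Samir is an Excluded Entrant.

article 4 — Licensed Person: [the applicant's previous leave was not curtailed? no] AND [the applicant has provided biometric information? no] → not satisfied.
article 12 — Assessable Migrant: [Licensed Person (article 4)? no] OR [the applicant holds a valid certificate of sponsorship? yes] OR [the applicant is not subject to a deportation order? no] → satisfied.
article 9 — Listed Resident: [Assessable Migrant (article 12)? yes] AND [the applicant has a qualifying family member in the territory? no] → not satisfied.
article 7 — Accredited Visitor: [the applicant has no offer of skilled employment? yes] OR [the applicant holds a valid certificate of sponsorship? yes] → satisfied.
article 3 — Class-K Applicant: [the applicant has an offer of skilled employment? no] OR [the applicant has demonstrated the required language proficiency? no] OR [the application was made in-country? no] → not satisfied.
article 1 — Accredited Resident: [Accredited Visitor (article 7)? yes] OR [Class-K Applicant (article 3)? no] → satisfied.
article 2 — Chargeable Person: [the applicant has demonstrated the required language proficiency? no] AND [the applicant has provided biometric information? no] → not satisfied.
article 6 — Class-N Visitor: [the applicant holds comprehensive sickness insurance? no] AND [the applicant's previous leave was not curtailed? no] → not satisfied.
article 13 — Class-C Entrant: [the applicant is not a national of a visa-waiver state? yes] AND [not a Chargeable Person (article 2)? yes] AND [Class-N Visitor (article 6)? no] → not satisfied.
article 5 — Excluded Entrant: Listed Resident (article 9)? no; Accredited Resident (article 1)? yes; Class-C Entrant (article 13)? no — 1 of 3 hold (need ≥2) → not satisfied.

No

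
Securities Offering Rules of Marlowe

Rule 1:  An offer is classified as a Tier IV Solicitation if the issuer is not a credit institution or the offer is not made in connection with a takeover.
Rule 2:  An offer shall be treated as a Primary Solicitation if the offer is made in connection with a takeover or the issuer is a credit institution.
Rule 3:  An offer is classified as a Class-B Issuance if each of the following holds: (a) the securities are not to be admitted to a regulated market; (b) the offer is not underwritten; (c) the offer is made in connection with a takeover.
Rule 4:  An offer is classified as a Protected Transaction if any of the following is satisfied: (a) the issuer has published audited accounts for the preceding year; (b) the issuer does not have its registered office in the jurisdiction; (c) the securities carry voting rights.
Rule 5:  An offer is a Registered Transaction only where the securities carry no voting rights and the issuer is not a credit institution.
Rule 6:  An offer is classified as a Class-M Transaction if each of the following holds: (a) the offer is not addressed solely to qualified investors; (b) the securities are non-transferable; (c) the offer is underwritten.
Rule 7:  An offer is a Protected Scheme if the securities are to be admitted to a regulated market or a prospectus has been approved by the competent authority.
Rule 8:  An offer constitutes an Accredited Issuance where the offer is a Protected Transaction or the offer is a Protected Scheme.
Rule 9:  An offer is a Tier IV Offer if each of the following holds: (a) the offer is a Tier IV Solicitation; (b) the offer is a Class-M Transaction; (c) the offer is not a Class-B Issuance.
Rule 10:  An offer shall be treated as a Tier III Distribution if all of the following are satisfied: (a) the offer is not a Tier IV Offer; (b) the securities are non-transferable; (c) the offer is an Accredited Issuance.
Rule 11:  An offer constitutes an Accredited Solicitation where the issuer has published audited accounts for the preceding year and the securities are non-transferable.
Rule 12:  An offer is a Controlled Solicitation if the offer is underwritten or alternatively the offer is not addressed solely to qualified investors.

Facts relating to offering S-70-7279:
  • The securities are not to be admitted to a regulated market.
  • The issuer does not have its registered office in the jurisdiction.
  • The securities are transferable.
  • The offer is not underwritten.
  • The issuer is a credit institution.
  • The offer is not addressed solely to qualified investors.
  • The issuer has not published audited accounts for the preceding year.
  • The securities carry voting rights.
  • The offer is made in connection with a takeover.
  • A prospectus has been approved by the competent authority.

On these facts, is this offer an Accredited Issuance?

Yes

rule 4 — Protected Transaction: [the issuer has published audited accounts for the preceding year? no] OR [the issuer does not have its registered office in the jurisdiction? yes] OR [the securities carry voting rights? yes] → satisfied.
rule 7 — Protected Scheme: [the securities are to be admitted to a regulated market? no] OR [a prospectus has been approved by the competent authority? yes] → satisfied.
rule 8 — Accredited Issuance: [Protected Transaction (rule 4)? yes] OR [Protected Scheme (rule 7)? yes] → satisfied.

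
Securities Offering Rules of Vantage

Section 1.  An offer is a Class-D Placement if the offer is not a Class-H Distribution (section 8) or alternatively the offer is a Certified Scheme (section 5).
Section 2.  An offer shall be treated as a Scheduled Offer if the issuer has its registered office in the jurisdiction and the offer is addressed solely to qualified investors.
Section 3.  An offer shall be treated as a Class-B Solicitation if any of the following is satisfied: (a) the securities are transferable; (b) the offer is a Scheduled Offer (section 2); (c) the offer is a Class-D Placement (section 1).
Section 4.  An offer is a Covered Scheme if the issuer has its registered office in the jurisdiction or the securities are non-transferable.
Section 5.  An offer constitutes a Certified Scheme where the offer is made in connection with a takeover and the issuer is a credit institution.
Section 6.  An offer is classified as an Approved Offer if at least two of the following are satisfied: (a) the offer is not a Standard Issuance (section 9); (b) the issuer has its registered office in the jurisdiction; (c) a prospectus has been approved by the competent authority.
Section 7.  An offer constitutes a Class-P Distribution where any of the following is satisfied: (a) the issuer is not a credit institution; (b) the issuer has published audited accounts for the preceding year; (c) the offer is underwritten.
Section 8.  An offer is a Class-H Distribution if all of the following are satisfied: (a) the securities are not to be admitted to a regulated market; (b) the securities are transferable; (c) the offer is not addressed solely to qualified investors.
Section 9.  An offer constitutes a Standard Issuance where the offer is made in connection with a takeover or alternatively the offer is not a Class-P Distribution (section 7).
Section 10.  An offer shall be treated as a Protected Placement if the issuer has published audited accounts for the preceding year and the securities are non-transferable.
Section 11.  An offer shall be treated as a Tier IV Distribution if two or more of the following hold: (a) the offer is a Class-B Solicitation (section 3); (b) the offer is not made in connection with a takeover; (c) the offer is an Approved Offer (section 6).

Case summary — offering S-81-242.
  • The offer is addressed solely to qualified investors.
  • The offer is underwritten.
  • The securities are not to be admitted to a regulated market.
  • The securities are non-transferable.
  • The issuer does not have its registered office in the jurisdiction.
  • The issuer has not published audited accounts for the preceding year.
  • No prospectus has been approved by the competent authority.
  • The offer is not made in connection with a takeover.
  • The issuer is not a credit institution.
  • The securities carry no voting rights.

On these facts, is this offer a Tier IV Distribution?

section 2 — Scheduled Offer: [the issuer has its registered office in the jurisdiction? no] AND [the offer is addressed solely to qualified investors? yes] → not satisfied.
section 8 — Class-H Distribution: [the securities are not to be admitted to a regulated market? yes] AND [the securities are transferable? no] AND [the offer is not addressed solely to qualified investors? no] → not satisfied.
section 5 — Certified Scheme: [the offer is made in connection with a takeover? no] AND [the issuer is a credit institution? no] → not satisfied.
section 1 — Class-D Placement: [not a Class-H Distribution (section 8)? yes] OR [Certified Scheme (section 5)? no] → satisfied.
section 3 — Class-B Solicitation: [the securities are transferable? no] OR [Scheduled Offer (section 2)? no] OR [Class-D Placement (section 1)? yes] → satisfied.
section 7 — Class-P Distribution: [the issuer is not a credit institution? yes] OR [the issuer has published audited accounts for the preceding year? no] OR [the offer is underwritten? yes] → satisfied.
section 9 — Standard Issuance: [the offer is made in connection with a takeover? no] OR [not a Class-P Distribution (section 7)? no] → not satisfied.
section 6 — Approved Offer: not a Standard Issuance (section 9)? yes; the issuer has its registered office in the jurisdiction? no; a prospectus has been approved by the competent authority? no — 1 of 3 hold (need ≥2) → not satisfied.
section 11 — Tier IV Distribution: Class-B Solicitation (section 3)? yes; the offer is not made in connection with a takeover? yes; Approved Offer (section 6)? no — 2 of 3 hold (need ≥2) → satisfied.

Yes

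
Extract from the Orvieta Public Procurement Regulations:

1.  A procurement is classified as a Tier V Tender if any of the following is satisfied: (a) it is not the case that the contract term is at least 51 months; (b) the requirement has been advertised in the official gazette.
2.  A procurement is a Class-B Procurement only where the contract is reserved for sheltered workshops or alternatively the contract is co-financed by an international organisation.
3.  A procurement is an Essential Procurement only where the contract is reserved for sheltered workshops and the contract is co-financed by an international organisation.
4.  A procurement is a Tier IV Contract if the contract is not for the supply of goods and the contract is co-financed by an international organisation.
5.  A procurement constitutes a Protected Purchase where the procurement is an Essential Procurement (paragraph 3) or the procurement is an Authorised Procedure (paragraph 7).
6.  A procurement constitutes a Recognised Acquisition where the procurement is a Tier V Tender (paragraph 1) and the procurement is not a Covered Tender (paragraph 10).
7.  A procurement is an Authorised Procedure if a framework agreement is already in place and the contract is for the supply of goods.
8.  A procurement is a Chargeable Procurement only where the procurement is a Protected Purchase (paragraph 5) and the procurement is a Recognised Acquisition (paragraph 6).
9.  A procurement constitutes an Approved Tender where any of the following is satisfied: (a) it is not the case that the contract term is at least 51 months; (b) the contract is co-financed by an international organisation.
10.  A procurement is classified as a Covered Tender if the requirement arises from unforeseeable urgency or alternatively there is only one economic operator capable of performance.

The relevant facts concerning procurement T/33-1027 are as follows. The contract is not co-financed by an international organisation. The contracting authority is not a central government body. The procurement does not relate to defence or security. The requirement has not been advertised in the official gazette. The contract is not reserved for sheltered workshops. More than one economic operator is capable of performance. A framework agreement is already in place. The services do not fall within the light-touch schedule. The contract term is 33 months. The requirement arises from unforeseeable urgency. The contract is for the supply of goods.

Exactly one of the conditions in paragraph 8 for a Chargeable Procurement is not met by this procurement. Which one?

Recognised Acquisition

Under paragraph 3: the contract is reserved for sheltered workshops? no; and the contract is co-financed by an international organisation? no. So the procurement is not an Essential Procurement.
Under paragraph 7: a framework agreement is already in place? yes; and the contract is for the supply of goods? yes. So the procurement is an Authorised Procedure.
Under paragraph 5: Essential Procurement (paragraph 3)? no; or Authorised Procedure (paragraph 7)? yes. So the procurement is a Protected Purchase.
Under paragraph 1: contract term: 33 months ≥ 51 months? no, so negated condition yes; or the requirement has been advertised in the official gazette? no. So the procurement is a Tier V Tender.
Under paragraph 10: the requirement arises from unforeseeable urgency? yes; or there is only one economic operator capable of performance? no. So the procurement is a Covered Tender.
Under paragraph 6: Tier V Tender (paragraph 1)? yes; and not a Covered Tender (paragraph 10)? no. So the procurement is not a Recognised Acquisition.
Under paragraph 8: Protected Purchase (paragraph 5)? yes; and Recognised Acquisition (paragraph 6)? no. So the procurement is not a Chargeable Procurement.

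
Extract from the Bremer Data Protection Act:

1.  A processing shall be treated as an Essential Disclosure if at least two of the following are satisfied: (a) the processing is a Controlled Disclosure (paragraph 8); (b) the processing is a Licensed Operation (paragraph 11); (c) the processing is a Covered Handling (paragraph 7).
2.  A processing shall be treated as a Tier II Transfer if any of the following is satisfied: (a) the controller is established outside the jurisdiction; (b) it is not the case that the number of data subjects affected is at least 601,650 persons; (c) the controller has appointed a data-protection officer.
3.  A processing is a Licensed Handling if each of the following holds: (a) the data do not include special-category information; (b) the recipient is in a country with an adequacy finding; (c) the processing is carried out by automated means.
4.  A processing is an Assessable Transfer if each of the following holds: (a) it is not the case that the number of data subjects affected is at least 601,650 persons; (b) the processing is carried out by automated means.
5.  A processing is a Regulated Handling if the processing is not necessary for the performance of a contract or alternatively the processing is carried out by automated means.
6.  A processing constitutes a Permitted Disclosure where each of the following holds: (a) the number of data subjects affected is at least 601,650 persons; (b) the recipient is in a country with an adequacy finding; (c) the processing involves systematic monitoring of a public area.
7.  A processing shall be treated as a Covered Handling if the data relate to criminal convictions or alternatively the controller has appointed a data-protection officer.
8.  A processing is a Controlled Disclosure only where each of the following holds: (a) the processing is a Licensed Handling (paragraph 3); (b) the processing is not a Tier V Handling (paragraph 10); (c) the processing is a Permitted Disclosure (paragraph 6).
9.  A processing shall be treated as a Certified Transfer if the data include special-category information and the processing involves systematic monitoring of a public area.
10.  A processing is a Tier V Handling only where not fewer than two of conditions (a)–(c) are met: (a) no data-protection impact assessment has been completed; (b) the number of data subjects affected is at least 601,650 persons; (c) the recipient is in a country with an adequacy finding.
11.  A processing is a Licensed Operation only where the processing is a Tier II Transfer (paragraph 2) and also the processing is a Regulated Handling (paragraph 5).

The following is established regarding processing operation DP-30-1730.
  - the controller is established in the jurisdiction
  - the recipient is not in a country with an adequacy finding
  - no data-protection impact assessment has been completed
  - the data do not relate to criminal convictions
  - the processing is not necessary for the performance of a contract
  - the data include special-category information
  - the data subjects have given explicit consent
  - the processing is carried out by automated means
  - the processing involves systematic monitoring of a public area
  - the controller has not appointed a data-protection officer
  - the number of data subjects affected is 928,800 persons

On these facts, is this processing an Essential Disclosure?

Under paragraph 3: the data do not include special-category information? no; and the recipient is in a country with an adequacy finding? no; and the processing is carried out by automated means? yes. So the processing is not a Licensed Handling.
Under paragraph 10: no data-protection impact assessment has been completed? yes; number of data subjects affected: 928,800 persons ≥ 601,650 persons? yes; the recipient is in a country with an adequacy finding? no — 2 of 3 hold (need ≥2) → satisfied.
Under paragraph 6: number of data subjects affected: 928,800 persons ≥ 601,650 persons? yes; and the recipient is in a country with an adequacy finding? no; and the processing involves systematic monitoring of a public area? yes. So the processing is not a Permitted Disclosure.
Under paragraph 8: Licensed Handling (paragraph 3)? no; and not a Tier V Handling (paragraph 10)? no; and Permitted Disclosure (paragraph 6)? no. So the processing is not a Controlled Disclosure.
Under paragraph 2: the controller is established outside the jurisdiction? no; or number of data subjects affected: 928,800 persons ≥ 601,650 persons? yes, so negated condition no; or the controller has appointed a data-protection officer? no. So the processing is not a Tier II Transfer.
Under paragraph 5: the processing is not necessary for the performance of a contract? yes; or the processing is carried out by automated means? yes. So the processing is a Regulated Handling.
Under paragraph 11: Tier II Transfer (paragraph 2)? no; and Regulated Handling (paragraph 5)? yes. So the processing is not a Licensed Operation.
Under paragraph 7: the data relate to criminal convictions? no; or the controller has appointed a data-protection officer? no. So the processing is not a Covered Handling.
Under paragraph 1: Controlled Disclosure (paragraph 8)? no; Licensed Operation (paragraph 11)? no; Covered Handling (paragraph 7)? no — 0 of 3 hold (need ≥2) → not satisfied.

No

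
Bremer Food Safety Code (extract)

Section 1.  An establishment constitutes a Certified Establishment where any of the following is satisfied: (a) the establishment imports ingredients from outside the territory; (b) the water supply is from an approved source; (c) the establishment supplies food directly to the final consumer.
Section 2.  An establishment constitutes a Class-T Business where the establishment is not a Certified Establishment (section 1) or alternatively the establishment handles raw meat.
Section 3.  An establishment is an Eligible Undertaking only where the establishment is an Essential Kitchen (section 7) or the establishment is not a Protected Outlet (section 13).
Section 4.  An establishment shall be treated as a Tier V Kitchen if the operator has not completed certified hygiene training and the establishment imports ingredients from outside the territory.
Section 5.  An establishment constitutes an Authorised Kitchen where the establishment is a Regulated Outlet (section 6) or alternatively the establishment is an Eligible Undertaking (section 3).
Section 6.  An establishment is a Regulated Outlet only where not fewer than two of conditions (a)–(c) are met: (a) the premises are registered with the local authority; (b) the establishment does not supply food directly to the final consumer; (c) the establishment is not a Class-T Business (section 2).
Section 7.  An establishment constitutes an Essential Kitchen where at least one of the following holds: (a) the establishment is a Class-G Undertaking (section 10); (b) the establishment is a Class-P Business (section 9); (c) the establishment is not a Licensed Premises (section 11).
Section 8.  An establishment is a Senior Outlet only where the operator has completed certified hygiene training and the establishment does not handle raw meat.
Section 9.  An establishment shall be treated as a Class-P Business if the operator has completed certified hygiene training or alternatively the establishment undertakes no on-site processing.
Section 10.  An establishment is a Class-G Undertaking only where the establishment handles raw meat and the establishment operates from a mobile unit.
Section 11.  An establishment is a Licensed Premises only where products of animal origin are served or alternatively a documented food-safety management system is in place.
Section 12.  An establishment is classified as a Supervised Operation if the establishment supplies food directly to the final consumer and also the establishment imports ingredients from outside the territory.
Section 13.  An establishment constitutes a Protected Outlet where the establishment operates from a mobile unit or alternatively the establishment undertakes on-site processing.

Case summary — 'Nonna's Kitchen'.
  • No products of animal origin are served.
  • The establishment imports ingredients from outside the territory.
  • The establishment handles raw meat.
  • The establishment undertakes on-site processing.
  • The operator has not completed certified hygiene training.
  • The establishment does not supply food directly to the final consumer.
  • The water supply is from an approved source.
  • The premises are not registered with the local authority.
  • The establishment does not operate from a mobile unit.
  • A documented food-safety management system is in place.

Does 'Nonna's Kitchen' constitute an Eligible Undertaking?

No

section 10 — Class-G Undertaking: [the establishment handles raw meat? yes] AND [the establishment operates from a mobile unit? no] → not satisfied.
section 9 — Class-P Business: [the operator has completed certified hygiene training? no] OR [the establishment undertakes no on-site processing? no] → not satisfied.
section 11 — Licensed Premises: [products of animal origin are served? no] OR [a documented food-safety management system is in place? yes] → satisfied.
section 7 — Essential Kitchen: [Class-G Undertaking (section 10)? no] OR [Class-P Business (section 9)? no] OR [not a Licensed Premises (section 11)? no] → not satisfied.
section 13 — Protected Outlet: [the establishment operates from a mobile unit? no] OR [the establishment undertakes on-site processing? yes] → satisfied.
section 3 — Eligible Undertaking: [Essential Kitchen (section 7)? no] OR [not a Protected Outlet (section 13)? no] → not satisfied.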